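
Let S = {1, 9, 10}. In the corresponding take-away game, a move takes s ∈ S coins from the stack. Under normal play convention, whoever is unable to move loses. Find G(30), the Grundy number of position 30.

3

n :  0  1  2  3  4  5  6  7  8  9 10 11 12 13 14 15 16 17 18 19 20 21 22 23 24 25 26 27 28 29 30
G :  0  1  0  1  0  1  0  1  0  1  2  3  2  3  2  3  2  3  2  0  1  0  1  0  1  0  1  0  1  2  3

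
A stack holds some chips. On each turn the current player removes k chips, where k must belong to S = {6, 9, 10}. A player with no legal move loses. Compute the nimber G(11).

1

n :  0  1  2  3  4  5  6  7  8  9 10 11
G :  0  0  0  0  0  0  1  1  1  1  1  1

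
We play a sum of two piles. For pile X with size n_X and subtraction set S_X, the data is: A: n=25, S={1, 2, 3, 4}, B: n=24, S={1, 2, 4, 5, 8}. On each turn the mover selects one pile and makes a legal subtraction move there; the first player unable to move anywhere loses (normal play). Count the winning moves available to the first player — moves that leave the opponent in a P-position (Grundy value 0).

0

Pile A, S = {1, 2, 3, 4}:
G(0) = 0
G(1) = mex{0} = 1
G(2) = mex{1,0} = 2
G(3) = mex{2,1,0} = 3
G(4) = mex{3,2,1,0} = 4
G(5) = mex{4,3,2,1} = 0
G(6) = mex{0,4,3,2} = 1
G(7) = mex{1,0,4,3} = 2
G(8) = mex{2,1,0,4} = 3
G(9) = mex{3,2,1,0} = 4
G(10) = mex{4,3,2,1} = 0
G(11) = mex{0,4,3,2} = 1
G(12) = mex{1,0,4,3} = 2
G(13) = mex{2,1,0,4} = 3
G(14) = mex{3,2,1,0} = 4
G(15) = mex{4,3,2,1} = 0
G(16) = mex{0,4,3,2} = 1
G(17) = mex{1,0,4,3} = 2
G(18) = mex{2,1,0,4} = 3
G(19) = mex{3,2,1,0} = 4
G(20) = mex{4,3,2,1} = 0
G(21) = mex{0,4,3,2} = 1
G(22) = mex{1,0,4,3} = 2
G(23) = mex{2,1,0,4} = 3
G(24) = mex{3,2,1,0} = 4
G(25) = mex{4,3,2,1} = 0
G_A(25) = 0.
Pile B, S = {1, 2, 4, 5, 8}:
G(0) = 0
G(1) = mex{0} = 1
G(2) = mex{1,0} = 2
G(3) = mex{2,1} = 0
G(4) = mex{0,2,0} = 1
G(5) = mex{1,0,1,0} = 2
G(6) = mex{2,1,2,1} = 0
G(7) = mex{0,2,0,2} = 1
G(8) = mex{1,0,1,0,0} = 2
G(9) = mex{2,1,2,1,1} = 0
G(10) = mex{0,2,0,2,2} = 1
G(11) = mex{1,0,1,0,0} = 2
G(12) = mex{2,1,2,1,1} = 0
G(13) = mex{0,2,0,2,2} = 1
G(14) = mex{1,0,1,0,0} = 2
G(15) = mex{2,1,2,1,1} = 0
G(16) = mex{0,2,0,2,2} = 1
G(17) = mex{1,0,1,0,0} = 2
G(18) = mex{2,1,2,1,1} = 0
G(19) = mex{0,2,0,2,2} = 1
G(20) = mex{1,0,1,0,0} = 2
G(21) = mex{2,1,2,1,1} = 0
G(22) = mex{0,2,0,2,2} = 1
G(23) = mex{1,0,1,0,0} = 2
G(24) = mex{2,1,2,1,1} = 0
G_B(24) = 0.
Combined Grundy value = 0 ⊕ 0 = 0.
A winning move leaves total XOR = 0, i.e. changes one component's Grundy value g to g ⊕ X where X is the current total.
Pile A: target g' = 0⊕0 = 0, but every legal move changes the Grundy value (mex property), so 0 moves.
Pile B: target g' = 0⊕0 = 0, but every legal move changes the Grundy value (mex property), so 0 moves.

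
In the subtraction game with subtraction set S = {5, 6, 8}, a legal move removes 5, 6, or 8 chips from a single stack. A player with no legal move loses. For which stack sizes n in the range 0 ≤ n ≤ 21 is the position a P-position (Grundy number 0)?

0, 1, 2, 3, 4, 13, 14, 15, 16, 17

n :  0  1  2  3  4  5  6  7  8  9 10 11 12 13 14 15 16 17 18 19 20 21
G :  0  0  0  0  0  1  1  1  1  1  2  2  2  0  0  0  0  0  1  1  1  1
P-positions are exactly the n with G(n) = 0.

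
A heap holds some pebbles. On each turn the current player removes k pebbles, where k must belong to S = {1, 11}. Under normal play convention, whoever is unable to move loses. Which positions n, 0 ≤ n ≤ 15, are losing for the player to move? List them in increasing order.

n :  0  1  2  3  4  5  6  7  8  9 10 11 12 13 14 15
G :  0  1  0  1  0  1  0  1  0  1  0  1  0  1  0  1
P-positions are exactly the n with G(n) = 0.

0, 2, 4, 6, 8, 10, 12, 14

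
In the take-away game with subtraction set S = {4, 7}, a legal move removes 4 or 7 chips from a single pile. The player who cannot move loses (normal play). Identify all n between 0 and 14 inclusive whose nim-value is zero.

G(0) = 0
G(1) = mex{} = 0
G(2) = mex{} = 0
G(3) = mex{} = 0
G(4) = mex{0} = 1
G(5) = mex{0} = 1
G(6) = mex{0} = 1
G(7) = mex{0,0} = 1
G(8) = mex{1,0} = 2
G(9) = mex{1,0} = 2
G(10) = mex{1,0} = 2
G(11) = mex{1,1} = 0
G(12) = mex{2,1} = 0
G(13) = mex{2,1} = 0
G(14) = mex{2,1} = 0
P-positions are exactly the n with G(n) = 0.

0, 1, 2, 3, 11, 12, 13, 14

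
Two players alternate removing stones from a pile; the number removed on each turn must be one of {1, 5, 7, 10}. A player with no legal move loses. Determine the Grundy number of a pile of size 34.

0

n :  0  1  2  3  4  5  6  7  8  9 10 11 12 13 14 15 16 17 18 19 20 21 22 23 24 25 26 27 28 29 30 31 32 33 34
G :  0  1  0  1  0  1  0  1  0  1  2  3  2  3  2  3  2  0  1  0  1  0  1  0  1  0  1  2  3  2  3  2  3  2  0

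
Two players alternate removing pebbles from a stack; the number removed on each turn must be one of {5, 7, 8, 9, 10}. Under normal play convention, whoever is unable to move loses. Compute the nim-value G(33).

G(0) = 0
G(1) = mex{} = 0
G(2) = mex{} = 0
G(3) = mex{} = 0
G(4) = mex{} = 0
G(5) = mex{0} = 1
G(6) = mex{0} = 1
G(7) = mex{0,0} = 1
G(8) = mex{0,0,0} = 1
G(9) = mex{0,0,0,0} = 1
G(10) = mex{1,0,0,0,0} = 2
G(11) = mex{1,0,0,0,0} = 2
G(12) = mex{1,1,0,0,0} = 2
G(13) = mex{1,1,1,0,0} = 2
G(14) = mex{1,1,1,1,0} = 2
G(15) = mex{2,1,1,1,1} = 0
G(16) = mex{2,1,1,1,1} = 0
G(17) = mex{2,2,1,1,1} = 0
G(18) = mex{2,2,2,1,1} = 0
G(19) = mex{2,2,2,2,1} = 0
G(20) = mex{0,2,2,2,2} = 1
G(21) = mex{0,2,2,2,2} = 1
G(22) = mex{0,0,2,2,2} = 1
G(23) = mex{0,0,0,2,2} = 1
G(24) = mex{0,0,0,0,2} = 1
G(25) = mex{1,0,0,0,0} = 2
G(26) = mex{1,0,0,0,0} = 2
G(27) = mex{1,1,0,0,0} = 2
G(28) = mex{1,1,1,0,0} = 2
G(29) = mex{1,1,1,1,0} = 2
G(30) = mex{2,1,1,1,1} = 0
G(31) = mex{2,1,1,1,1} = 0
G(32) = mex{2,2,1,1,1} = 0
G(33) = mex{2,2,2,1,1} = 0

0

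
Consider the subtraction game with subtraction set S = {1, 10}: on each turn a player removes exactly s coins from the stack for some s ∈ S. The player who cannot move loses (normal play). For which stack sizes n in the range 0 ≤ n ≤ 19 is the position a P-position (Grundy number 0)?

0, 2, 4, 6, 8, 11, 13, 15, 17, 19

G(0) = 0
G(1) = mex{0} = 1
G(2) = mex{1} = 0
G(3) = mex{0} = 1
G(4) = mex{1} = 0
G(5) = mex{0} = 1
G(6) = mex{1} = 0
G(7) = mex{0} = 1
G(8) = mex{1} = 0
G(9) = mex{0} = 1
G(10) = mex{1,0} = 2
G(11) = mex{2,1} = 0
G(12) = mex{0,0} = 1
G(13) = mex{1,1} = 0
G(14) = mex{0,0} = 1
G(15) = mex{1,1} = 0
G(16) = mex{0,0} = 1
G(17) = mex{1,1} = 0
G(18) = mex{0,0} = 1
G(19) = mex{1,1} = 0
P-positions are exactly the n with G(n) = 0.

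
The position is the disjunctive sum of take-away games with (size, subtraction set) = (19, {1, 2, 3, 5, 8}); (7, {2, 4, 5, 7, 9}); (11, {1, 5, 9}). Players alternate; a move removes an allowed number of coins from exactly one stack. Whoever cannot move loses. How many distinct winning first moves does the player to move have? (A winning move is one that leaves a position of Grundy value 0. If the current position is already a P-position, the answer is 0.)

Stack A, S = {1, 2, 3, 5, 8}:
n :  0  1  2  3  4  5  6  7  8  9 10 11 12 13 14 15 16 17 18 19
G :  0  1  2  3  0  1  2  3  4  5  0  1  2  3  0  1  2  3  4  5
G_A(19) = 5.
Stack B, S = {2, 4, 5, 7, 9}:
G(0) = 0
G(1) = mex{} = 0
G(2) = mex{0} = 1
G(3) = mex{0} = 1
G(4) = mex{1,0} = 2
G(5) = mex{1,0,0} = 2
G(6) = mex{2,1,0} = 3
G(7) = mex{2,1,1,0} = 3
G_B(7) = 3.
Stack C, S = {1, 5, 9}:
n :  0  1  2  3  4  5  6  7  8  9 10 11
G :  0  1  0  1  0  1  0  1  0  1  0  1
G_C(11) = 1.
Combined Grundy value = 5 ⊕ 3 ⊕ 1 = 7.
A winning move leaves total XOR = 0, i.e. changes one component's Grundy value g to g ⊕ X where X is the current total.
Stack A: need g' = 5⊕7 = 2. Options: 19−1→G=4, 19−2→G=3, 19−3→G=2, 19−5→G=0, 19−8→G=1. Hits: 1.
Stack B: need g' = 3⊕7 = 4. Options: 7−2→G=2, 7−4→G=1, 7−5→G=1, 7−7→G=0. Hits: 0.
Stack C: need g' = 1⊕7 = 6. Options: 11−1→G=0, 11−5→G=0, 11−9→G=0. Hits: 0.

1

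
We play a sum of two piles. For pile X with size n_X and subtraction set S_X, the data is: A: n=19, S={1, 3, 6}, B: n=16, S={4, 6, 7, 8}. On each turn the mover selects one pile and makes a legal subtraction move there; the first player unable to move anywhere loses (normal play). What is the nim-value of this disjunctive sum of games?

0

Pile A, S = {1, 3, 6}:
n :  0  1  2  3  4  5  6  7  8  9 10 11 12 13 14 15 16 17 18 19
G :  0  1  0  1  0  1  2  3  2  0  1  0  1  0  1  2  3  2  0  1
G_A(19) = 1.
Pile B, S = {4, 6, 7, 8}:
G(0) = 0
G(1) = mex{} = 0
G(2) = mex{} = 0
G(3) = mex{} = 0
G(4) = mex{0} = 1
G(5) = mex{0} = 1
G(6) = mex{0,0} = 1
G(7) = mex{0,0,0} = 1
G(8) = mex{1,0,0,0} = 2
G(9) = mex{1,0,0,0} = 2
G(10) = mex{1,1,0,0} = 2
G(11) = mex{1,1,1,0} = 2
G(12) = mex{2,1,1,1} = 0
G(13) = mex{2,1,1,1} = 0
G(14) = mex{2,2,1,1} = 0
G(15) = mex{2,2,2,1} = 0
G(16) = mex{0,2,2,2} = 1
G_B(16) = 1.
Combined Grundy value = 1 ⊕ 1 = 0.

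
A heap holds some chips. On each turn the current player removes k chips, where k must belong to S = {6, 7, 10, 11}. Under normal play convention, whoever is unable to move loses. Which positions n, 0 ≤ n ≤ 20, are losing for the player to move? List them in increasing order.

n :  0  1  2  3  4  5  6  7  8  9 10 11 12 13 14 15 16 17 18 19 20
G :  0  0  0  0  0  0  1  1  1  1  1  1  2  2  2  2  2  0  0  0  0
P-positions are exactly the n with G(n) = 0.

0, 1, 2, 3, 4, 5, 17, 18, 19, 20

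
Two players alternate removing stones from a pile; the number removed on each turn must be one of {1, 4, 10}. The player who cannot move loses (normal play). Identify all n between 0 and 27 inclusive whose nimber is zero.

0, 2, 5, 7, 13, 16, 18, 21, 24, 27

n :  0  1  2  3  4  5  6  7  8  9 10 11 12 13 14 15 16 17 18 19 20 21 22 23 24 25 26 27
G :  0  1  0  1  2  0  1  0  1  2  3  2  3  0  1  3  0  1  0  1  2  0  1  2  0  1  2  0
P-positions are exactly the n with G(n) = 0.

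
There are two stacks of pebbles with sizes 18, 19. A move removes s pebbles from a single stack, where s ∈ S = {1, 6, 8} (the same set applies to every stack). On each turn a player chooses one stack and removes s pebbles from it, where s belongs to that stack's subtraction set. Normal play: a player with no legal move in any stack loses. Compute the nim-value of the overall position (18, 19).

All stacks use S = {1, 6, 8}:
n :  0  1  2  3  4  5  6  7  8  9 10 11 12 13 14 15 16 17 18 19
G :  0  1  0  1  0  1  2  0  1  0  1  0  1  2  0  1  0  1  0  1
Stack A: G(18) = 0.
Stack B: G(19) = 1.
Combined Grundy value = 0 ⊕ 1 = 1.

1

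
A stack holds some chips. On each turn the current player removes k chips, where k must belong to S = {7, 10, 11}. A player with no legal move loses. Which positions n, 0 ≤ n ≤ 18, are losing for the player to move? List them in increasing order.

0, 1, 2, 3, 4, 5, 6, 18

n :  0  1  2  3  4  5  6  7  8  9 10 11 12 13 14 15 16 17 18
G :  0  0  0  0  0  0  0  1  1  1  1  1  1  1  2  2  2  2  0
P-positions are exactly the n with G(n) = 0.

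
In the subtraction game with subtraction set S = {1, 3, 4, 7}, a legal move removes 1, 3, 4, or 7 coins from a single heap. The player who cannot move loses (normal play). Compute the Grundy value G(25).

1

G(0) = 0
G(1) = mex{0} = 1
G(2) = mex{1} = 0
G(3) = mex{0,0} = 1
G(4) = mex{1,1,0} = 2
G(5) = mex{2,0,1} = 3
G(6) = mex{3,1,0} = 2
G(7) = mex{2,2,1,0} = 3
G(8) = mex{3,3,2,1} = 0
G(9) = mex{0,2,3,0} = 1
G(10) = mex{1,3,2,1} = 0
G(11) = mex{0,0,3,2} = 1
G(12) = mex{1,1,0,3} = 2
G(13) = mex{2,0,1,2} = 3
G(14) = mex{3,1,0,3} = 2
G(15) = mex{2,2,1,0} = 3
G(16) = mex{3,3,2,1} = 0
G(17) = mex{0,2,3,0} = 1
G(18) = mex{1,3,2,1} = 0
G(19) = mex{0,0,3,2} = 1
G(20) = mex{1,1,0,3} = 2
G(21) = mex{2,0,1,2} = 3
G(22) = mex{3,1,0,3} = 2
G(23) = mex{2,2,1,0} = 3
G(24) = mex{3,3,2,1} = 0
G(25) = mex{0,2,3,0} = 1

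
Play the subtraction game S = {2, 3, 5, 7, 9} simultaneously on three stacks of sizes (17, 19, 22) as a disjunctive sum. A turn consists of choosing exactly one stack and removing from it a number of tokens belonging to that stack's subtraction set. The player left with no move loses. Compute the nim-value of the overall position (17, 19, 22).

All stacks use S = {2, 3, 5, 7, 9}:
G(0) = 0
G(1) = mex{} = 0
G(2) = mex{0} = 1
G(3) = mex{0,0} = 1
G(4) = mex{1,0} = 2
G(5) = mex{1,1,0} = 2
G(6) = mex{2,1,0} = 3
G(7) = mex{2,2,1,0} = 3
G(8) = mex{3,2,1,0} = 4
G(9) = mex{3,3,2,1,0} = 4
G(10) = mex{4,3,2,1,0} = 5
G(11) = mex{4,4,3,2,1} = 0
G(12) = mex{5,4,3,2,1} = 0
G(13) = mex{0,5,4,3,2} = 1
G(14) = mex{0,0,4,3,2} = 1
G(15) = mex{1,0,5,4,3} = 2
G(16) = mex{1,1,0,4,3} = 2
G(17) = mex{2,1,0,5,4} = 3
G(18) = mex{2,2,1,0,4} = 3
G(19) = mex{3,2,1,0,5} = 4
G(20) = mex{3,3,2,1,0} = 4
G(21) = mex{4,3,2,1,0} = 5
G(22) = mex{4,4,3,2,1} = 0
Stack A: G(17) = 3.
Stack B: G(19) = 4.
Stack C: G(22) = 0.
Combined Grundy value = 3 ⊕ 4 ⊕ 0 = 7.

7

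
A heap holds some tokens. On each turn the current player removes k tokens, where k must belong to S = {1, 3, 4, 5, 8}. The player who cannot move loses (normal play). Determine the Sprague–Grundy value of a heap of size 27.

n :  0  1  2  3  4  5  6  7  8  9 10 11 12 13 14 15 16 17 18 19 20 21 22 23 24 25 26 27
G :  0  1  0  1  2  3  2  3  4  0  1  0  1  2  3  2  3  4  0  1  0  1  2  3  2  3  4  0

0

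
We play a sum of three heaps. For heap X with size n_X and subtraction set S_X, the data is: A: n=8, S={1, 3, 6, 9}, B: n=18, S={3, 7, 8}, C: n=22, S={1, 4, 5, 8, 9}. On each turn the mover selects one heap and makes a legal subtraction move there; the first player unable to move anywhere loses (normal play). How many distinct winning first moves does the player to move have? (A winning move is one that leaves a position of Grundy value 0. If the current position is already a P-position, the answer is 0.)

Heap A, S = {1, 3, 6, 9}:
G(0) = 0
G(1) = mex{0} = 1
G(2) = mex{1} = 0
G(3) = mex{0,0} = 1
G(4) = mex{1,1} = 0
G(5) = mex{0,0} = 1
G(6) = mex{1,1,0} = 2
G(7) = mex{2,0,1} = 3
G(8) = mex{3,1,0} = 2
G_A(8) = 2.
Heap B, S = {3, 7, 8}:
G(0) = 0
G(1) = mex{} = 0
G(2) = mex{} = 0
G(3) = mex{0} = 1
G(4) = mex{0} = 1
G(5) = mex{0} = 1
G(6) = mex{1} = 0
G(7) = mex{1,0} = 2
G(8) = mex{1,0,0} = 2
G(9) = mex{0,0,0} = 1
G(10) = mex{2,1,0} = 3
G(11) = mex{2,1,1} = 0
G(12) = mex{1,1,1} = 0
G(13) = mex{3,0,1} = 2
G(14) = mex{0,2,0} = 1
G(15) = mex{0,2,2} = 1
G(16) = mex{2,1,2} = 0
G(17) = mex{1,3,1} = 0
G(18) = mex{1,0,3} = 2
G_B(18) = 2.
Heap C, S = {1, 4, 5, 8, 9}:
n :  0  1  2  3  4  5  6  7  8  9 10 11 12 13 14 15 16 17 18 19 20 21 22
G :  0  1  0  1  2  3  2  3  4  5  4  5  0  1  0  1  2  3  2  3  4  5  4
G_C(22) = 4.
Combined Grundy value = 2 ⊕ 2 ⊕ 4 = 4.
A winning move leaves total XOR = 0, i.e. changes one component's Grundy value g to g ⊕ X where X is the current total.
Heap A: need g' = 2⊕4 = 6. Options: 8−1→G=3, 8−3→G=1, 8−6→G=0. Hits: 0.
Heap B: need g' = 2⊕4 = 6. Options: 18−3→G=1, 18−7→G=0, 18−8→G=3. Hits: 0.
Heap C: need g' = 4⊕4 = 0. Options: 22−1→G=5, 22−4→G=2, 22−5→G=3, 22−8→G=0, 22−9→G=1. Hits: 1.

1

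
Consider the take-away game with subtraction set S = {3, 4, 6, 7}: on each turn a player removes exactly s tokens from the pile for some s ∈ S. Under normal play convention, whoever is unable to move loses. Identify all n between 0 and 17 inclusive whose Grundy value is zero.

n :  0  1  2  3  4  5  6  7  8  9 10 11 12 13 14 15 16 17
G :  0  0  0  1  1  1  2  2  2  3  0  0  0  1  1  1  2  2
P-positions are exactly the n with G(n) = 0.

0, 1, 2, 10, 11, 12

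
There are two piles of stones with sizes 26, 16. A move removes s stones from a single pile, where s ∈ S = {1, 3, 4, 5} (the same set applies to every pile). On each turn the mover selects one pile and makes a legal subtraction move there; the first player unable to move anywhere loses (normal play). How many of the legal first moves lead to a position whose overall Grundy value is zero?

0

All piles use S = {1, 3, 4, 5}:
n :  0  1  2  3  4  5  6  7  8  9 10 11 12 13 14 15 16 17 18 19 20 21 22 23 24 25 26
G :  0  1  0  1  2  3  2  3  0  1  0  1  2  3  2  3  0  1  0  1  2  3  2  3  0  1  0
Pile A: G(26) = 0.
Pile B: G(16) = 0.
Combined Grundy value = 0 ⊕ 0 = 0.
A winning move leaves total XOR = 0, i.e. changes one component's Grundy value g to g ⊕ X where X is the current total.
Pile A: target g' = 0⊕0 = 0, but every legal move changes the Grundy value (mex property), so 0 moves.
Pile B: target g' = 0⊕0 = 0, but every legal move changes the Grundy value (mex property), so 0 moves.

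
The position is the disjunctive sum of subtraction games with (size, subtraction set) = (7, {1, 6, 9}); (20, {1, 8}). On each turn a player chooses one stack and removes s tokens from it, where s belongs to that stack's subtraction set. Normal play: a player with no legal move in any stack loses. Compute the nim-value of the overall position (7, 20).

0

Stack A, S = {1, 6, 9}:
G(0) = 0
G(1) = mex{0} = 1
G(2) = mex{1} = 0
G(3) = mex{0} = 1
G(4) = mex{1} = 0
G(5) = mex{0} = 1
G(6) = mex{1,0} = 2
G(7) = mex{2,1} = 0
G_A(7) = 0.
Stack B, S = {1, 8}:
G(0) = 0
G(1) = mex{0} = 1
G(2) = mex{1} = 0
G(3) = mex{0} = 1
G(4) = mex{1} = 0
G(5) = mex{0} = 1
G(6) = mex{1} = 0
G(7) = mex{0} = 1
G(8) = mex{1,0} = 2
G(9) = mex{2,1} = 0
G(10) = mex{0,0} = 1
G(11) = mex{1,1} = 0
G(12) = mex{0,0} = 1
G(13) = mex{1,1} = 0
G(14) = mex{0,0} = 1
G(15) = mex{1,1} = 0
G(16) = mex{0,2} = 1
G(17) = mex{1,0} = 2
G(18) = mex{2,1} = 0
G(19) = mex{0,0} = 1
G(20) = mex{1,1} = 0
G_B(20) = 0.
Combined Grundy value = 0 ⊕ 0 = 0.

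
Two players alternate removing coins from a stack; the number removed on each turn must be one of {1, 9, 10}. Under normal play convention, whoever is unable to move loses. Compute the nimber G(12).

2

G(0) = 0
G(1) = mex{0} = 1
G(2) = mex{1} = 0
G(3) = mex{0} = 1
G(4) = mex{1} = 0
G(5) = mex{0} = 1
G(6) = mex{1} = 0
G(7) = mex{0} = 1
G(8) = mex{1} = 0
G(9) = mex{0,0} = 1
G(10) = mex{1,1,0} = 2
G(11) = mex{2,0,1} = 3
G(12) = mex{3,1,0} = 2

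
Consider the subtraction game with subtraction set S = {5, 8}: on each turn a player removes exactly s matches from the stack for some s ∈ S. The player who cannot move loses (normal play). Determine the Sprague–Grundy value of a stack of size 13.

0

G(0) = 0
G(1) = mex{} = 0
G(2) = mex{} = 0
G(3) = mex{} = 0
G(4) = mex{} = 0
G(5) = mex{0} = 1
G(6) = mex{0} = 1
G(7) = mex{0} = 1
G(8) = mex{0,0} = 1
G(9) = mex{0,0} = 1
G(10) = mex{1,0} = 2
G(11) = mex{1,0} = 2
G(12) = mex{1,0} = 2
G(13) = mex{1,1} = 0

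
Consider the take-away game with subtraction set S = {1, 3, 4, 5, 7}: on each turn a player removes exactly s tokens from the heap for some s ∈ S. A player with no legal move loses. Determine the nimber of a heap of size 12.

2

G(0) = 0
G(1) = mex{0} = 1
G(2) = mex{1} = 0
G(3) = mex{0,0} = 1
G(4) = mex{1,1,0} = 2
G(5) = mex{2,0,1,0} = 3
G(6) = mex{3,1,0,1} = 2
G(7) = mex{2,2,1,0,0} = 3
G(8) = mex{3,3,2,1,1} = 0
G(9) = mex{0,2,3,2,0} = 1
G(10) = mex{1,3,2,3,1} = 0
G(11) = mex{0,0,3,2,2} = 1
G(12) = mex{1,1,0,3,3} = 2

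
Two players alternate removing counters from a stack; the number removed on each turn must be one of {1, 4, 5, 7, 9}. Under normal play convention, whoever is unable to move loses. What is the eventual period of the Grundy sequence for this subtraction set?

8

n :  0  1  2  3  4  5  6  7  8  9 10 11 12 13 14 15 16 17 18
G :  0  1  0  1  2  3  2  3  0  1  0  1  2  3  2  3  0  1  0
G(n+8) = G(n) holds for n = 0,…,8 (a full window of length max(S) = 9), so the sequence is purely periodic with period 8.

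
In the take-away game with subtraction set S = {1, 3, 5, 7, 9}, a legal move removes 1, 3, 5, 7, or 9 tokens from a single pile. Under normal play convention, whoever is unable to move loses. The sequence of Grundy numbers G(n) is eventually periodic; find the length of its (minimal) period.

G(0) = 0
G(1) = mex{0} = 1
G(2) = mex{1} = 0
G(3) = mex{0,0} = 1
G(4) = mex{1,1} = 0
G(5) = mex{0,0,0} = 1
G(6) = mex{1,1,1} = 0
G(7) = mex{0,0,0,0} = 1
G(8) = mex{1,1,1,1} = 0
G(9) = mex{0,0,0,0,0} = 1
G(10) = mex{1,1,1,1,1} = 0
G(11) = mex{0,0,0,0,0} = 1
G(12) = mex{1,1,1,1,1} = 0
G(13) = mex{0,0,0,0,0} = 1
G(14) = mex{1,1,1,1,1} = 0
G(n+2) = G(n) holds for n = 0,…,8 (a full window of length max(S) = 9), so the sequence is purely periodic with period 2.

2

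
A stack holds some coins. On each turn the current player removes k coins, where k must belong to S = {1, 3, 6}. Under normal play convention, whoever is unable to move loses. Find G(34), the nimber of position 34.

n :  0  1  2  3  4  5  6  7  8  9 10 11 12 13 14 15 16 17 18 19 20 21 22 23 24 25 26 27 28 29 30 31 32 33 34
G :  0  1  0  1  0  1  2  3  2  0  1  0  1  0  1  2  3  2  0  1  0  1  0  1  2  3  2  0  1  0  1  0  1  2  3

3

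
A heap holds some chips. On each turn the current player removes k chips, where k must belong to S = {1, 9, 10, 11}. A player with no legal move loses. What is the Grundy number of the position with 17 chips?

G(0) = 0
G(1) = mex{0} = 1
G(2) = mex{1} = 0
G(3) = mex{0} = 1
G(4) = mex{1} = 0
G(5) = mex{0} = 1
G(6) = mex{1} = 0
G(7) = mex{0} = 1
G(8) = mex{1} = 0
G(9) = mex{0,0} = 1
G(10) = mex{1,1,0} = 2
G(11) = mex{2,0,1,0} = 3
G(12) = mex{3,1,0,1} = 2
G(13) = mex{2,0,1,0} = 3
G(14) = mex{3,1,0,1} = 2
G(15) = mex{2,0,1,0} = 3
G(16) = mex{3,1,0,1} = 2
G(17) = mex{2,0,1,0} = 3

3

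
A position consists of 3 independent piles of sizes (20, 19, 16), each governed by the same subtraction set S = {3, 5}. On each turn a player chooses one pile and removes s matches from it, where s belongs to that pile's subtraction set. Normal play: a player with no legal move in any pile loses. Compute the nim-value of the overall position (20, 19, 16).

0

All piles use S = {3, 5}:
n :  0  1  2  3  4  5  6  7  8  9 10 11 12 13 14 15 16 17 18 19 20
G :  0  0  0  1  1  1  2  2  0  0  0  1  1  1  2  2  0  0  0  1  1
Pile A: G(20) = 1.
Pile B: G(19) = 1.
Pile C: G(16) = 0.
Combined Grundy value = 1 ⊕ 1 ⊕ 0 = 0.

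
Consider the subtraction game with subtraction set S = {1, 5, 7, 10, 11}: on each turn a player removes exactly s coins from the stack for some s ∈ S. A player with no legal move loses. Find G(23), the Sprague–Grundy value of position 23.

G(0) = 0
G(1) = mex{0} = 1
G(2) = mex{1} = 0
G(3) = mex{0} = 1
G(4) = mex{1} = 0
G(5) = mex{0,0} = 1
G(6) = mex{1,1} = 0
G(7) = mex{0,0,0} = 1
G(8) = mex{1,1,1} = 0
G(9) = mex{0,0,0} = 1
G(10) = mex{1,1,1,0} = 2
G(11) = mex{2,0,0,1,0} = 3
G(12) = mex{3,1,1,0,1} = 2
G(13) = mex{2,0,0,1,0} = 3
G(14) = mex{3,1,1,0,1} = 2
G(15) = mex{2,2,0,1,0} = 3
G(16) = mex{3,3,1,0,1} = 2
G(17) = mex{2,2,2,1,0} = 3
G(18) = mex{3,3,3,0,1} = 2
G(19) = mex{2,2,2,1,0} = 3
G(20) = mex{3,3,3,2,1} = 0
G(21) = mex{0,2,2,3,2} = 1
G(22) = mex{1,3,3,2,3} = 0
G(23) = mex{0,2,2,3,2} = 1

1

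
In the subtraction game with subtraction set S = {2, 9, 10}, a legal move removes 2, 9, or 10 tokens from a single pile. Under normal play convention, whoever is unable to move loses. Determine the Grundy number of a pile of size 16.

0

G(0) = 0
G(1) = mex{} = 0
G(2) = mex{0} = 1
G(3) = mex{0} = 1
G(4) = mex{1} = 0
G(5) = mex{1} = 0
G(6) = mex{0} = 1
G(7) = mex{0} = 1
G(8) = mex{1} = 0
G(9) = mex{1,0} = 2
G(10) = mex{0,0,0} = 1
G(11) = mex{2,1,0} = 3
G(12) = mex{1,1,1} = 0
G(13) = mex{3,0,1} = 2
G(14) = mex{0,0,0} = 1
G(15) = mex{2,1,0} = 3
G(16) = mex{1,1,1} = 0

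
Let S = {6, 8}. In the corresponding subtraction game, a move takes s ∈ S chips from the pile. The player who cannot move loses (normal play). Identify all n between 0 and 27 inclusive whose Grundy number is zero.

0, 1, 2, 3, 4, 5, 14, 15, 16, 17, 18, 19

n :  0  1  2  3  4  5  6  7  8  9 10 11 12 13 14 15 16 17 18 19 20 21 22 23 24 25 26 27
G :  0  0  0  0  0  0  1  1  1  1  1  1  2  2  0  0  0  0  0  0  1  1  1  1  1  1  2  2
P-positions are exactly the n with G(n) = 0.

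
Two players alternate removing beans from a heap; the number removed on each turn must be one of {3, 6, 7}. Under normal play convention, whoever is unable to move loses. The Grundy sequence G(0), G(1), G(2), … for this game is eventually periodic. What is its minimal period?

n :  0  1  2  3  4  5  6  7  8  9 10 11 12 13 14 15 16 17 18 19 20 21
G :  0  0  0  1  1  1  2  2  2  3  0  0  0  1  1  1  2  2  2  3  0  0
G(n+10) = G(n) holds for n = 0,…,6 (a full window of length max(S) = 7), so the sequence is purely periodic with period 10.

10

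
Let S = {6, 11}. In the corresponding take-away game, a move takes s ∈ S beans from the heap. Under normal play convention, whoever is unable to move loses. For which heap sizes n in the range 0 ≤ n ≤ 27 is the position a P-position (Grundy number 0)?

0, 1, 2, 3, 4, 5, 17, 18, 19, 20, 21, 22

G(0) = 0
G(1) = mex{} = 0
G(2) = mex{} = 0
G(3) = mex{} = 0
G(4) = mex{} = 0
G(5) = mex{} = 0
G(6) = mex{0} = 1
G(7) = mex{0} = 1
G(8) = mex{0} = 1
G(9) = mex{0} = 1
G(10) = mex{0} = 1
G(11) = mex{0,0} = 1
G(12) = mex{1,0} = 2
G(13) = mex{1,0} = 2
G(14) = mex{1,0} = 2
G(15) = mex{1,0} = 2
G(16) = mex{1,0} = 2
G(17) = mex{1,1} = 0
G(18) = mex{2,1} = 0
G(19) = mex{2,1} = 0
G(20) = mex{2,1} = 0
G(21) = mex{2,1} = 0
G(22) = mex{2,1} = 0
G(23) = mex{0,2} = 1
G(24) = mex{0,2} = 1
G(25) = mex{0,2} = 1
G(26) = mex{0,2} = 1
G(27) = mex{0,2} = 1
P-positions are exactly the n with G(n) = 0.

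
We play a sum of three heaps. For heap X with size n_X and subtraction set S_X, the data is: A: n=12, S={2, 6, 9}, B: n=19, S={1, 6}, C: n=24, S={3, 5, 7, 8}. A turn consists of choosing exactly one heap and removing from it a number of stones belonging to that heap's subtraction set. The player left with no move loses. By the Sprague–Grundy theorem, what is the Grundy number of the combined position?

1

Heap A, S = {2, 6, 9}:
n :  0  1  2  3  4  5  6  7  8  9 10 11 12
G :  0  0  1  1  0  0  1  1  0  2  1  3  0
G_A(12) = 0.
Heap B, S = {1, 6}:
n :  0  1  2  3  4  5  6  7  8  9 10 11 12 13 14 15 16 17 18 19
G :  0  1  0  1  0  1  2  0  1  0  1  0  1  2  0  1  0  1  0  1
G_B(19) = 1.
Heap C, S = {3, 5, 7, 8}:
G(0) = 0
G(1) = mex{} = 0
G(2) = mex{} = 0
G(3) = mex{0} = 1
G(4) = mex{0} = 1
G(5) = mex{0,0} = 1
G(6) = mex{1,0} = 2
G(7) = mex{1,0,0} = 2
G(8) = mex{1,1,0,0} = 2
G(9) = mex{2,1,0,0} = 3
G(10) = mex{2,1,1,0} = 3
G(11) = mex{2,2,1,1} = 0
G(12) = mex{3,2,1,1} = 0
G(13) = mex{3,2,2,1} = 0
G(14) = mex{0,3,2,2} = 1
G(15) = mex{0,3,2,2} = 1
G(16) = mex{0,0,3,2} = 1
G(17) = mex{1,0,3,3} = 2
G(18) = mex{1,0,0,3} = 2
G(19) = mex{1,1,0,0} = 2
G(20) = mex{2,1,0,0} = 3
G(21) = mex{2,1,1,0} = 3
G(22) = mex{2,2,1,1} = 0
G(23) = mex{3,2,1,1} = 0
G(24) = mex{3,2,2,1} = 0
G_C(24) = 0.
Combined Grundy value = 0 ⊕ 1 ⊕ 0 = 1.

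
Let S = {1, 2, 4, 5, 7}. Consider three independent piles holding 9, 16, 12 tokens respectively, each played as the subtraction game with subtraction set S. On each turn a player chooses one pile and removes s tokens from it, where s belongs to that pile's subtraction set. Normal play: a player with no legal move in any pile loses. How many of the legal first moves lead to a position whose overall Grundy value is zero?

All piles use S = {1, 2, 4, 5, 7}:
G(0) = 0
G(1) = mex{0} = 1
G(2) = mex{1,0} = 2
G(3) = mex{2,1} = 0
G(4) = mex{0,2,0} = 1
G(5) = mex{1,0,1,0} = 2
G(6) = mex{2,1,2,1} = 0
G(7) = mex{0,2,0,2,0} = 1
G(8) = mex{1,0,1,0,1} = 2
G(9) = mex{2,1,2,1,2} = 0
G(10) = mex{0,2,0,2,0} = 1
G(11) = mex{1,0,1,0,1} = 2
G(12) = mex{2,1,2,1,2} = 0
G(13) = mex{0,2,0,2,0} = 1
G(14) = mex{1,0,1,0,1} = 2
G(15) = mex{2,1,2,1,2} = 0
G(16) = mex{0,2,0,2,0} = 1
Pile A: G(9) = 0.
Pile B: G(16) = 1.
Pile C: G(12) = 0.
Combined Grundy value = 0 ⊕ 1 ⊕ 0 = 1.
A winning move leaves total XOR = 0, i.e. changes one component's Grundy value g to g ⊕ X where X is the current total.
Pile A: need g' = 0⊕1 = 1. Options: 9−1→G=2, 9−2→G=1, 9−4→G=2, 9−5→G=1, 9−7→G=2. Hits: 2.
Pile B: need g' = 1⊕1 = 0. Options: 16−1→G=0, 16−2→G=2, 16−4→G=0, 16−5→G=2, 16−7→G=0. Hits: 3.
Pile C: need g' = 0⊕1 = 1. Options: 12−1→G=2, 12−2→G=1, 12−4→G=2, 12−5→G=1, 12−7→G=2. Hits: 2.

7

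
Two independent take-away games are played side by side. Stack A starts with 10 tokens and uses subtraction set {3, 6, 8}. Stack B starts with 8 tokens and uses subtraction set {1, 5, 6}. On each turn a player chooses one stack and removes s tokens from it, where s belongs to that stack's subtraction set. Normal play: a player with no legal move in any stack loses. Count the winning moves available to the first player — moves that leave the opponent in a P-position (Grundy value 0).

2

Stack A, S = {3, 6, 8}:
G(0) = 0
G(1) = mex{} = 0
G(2) = mex{} = 0
G(3) = mex{0} = 1
G(4) = mex{0} = 1
G(5) = mex{0} = 1
G(6) = mex{1,0} = 2
G(7) = mex{1,0} = 2
G(8) = mex{1,0,0} = 2
G(9) = mex{2,1,0} = 3
G(10) = mex{2,1,0} = 3
G_A(10) = 3.
Stack B, S = {1, 5, 6}:
G(0) = 0
G(1) = mex{0} = 1
G(2) = mex{1} = 0
G(3) = mex{0} = 1
G(4) = mex{1} = 0
G(5) = mex{0,0} = 1
G(6) = mex{1,1,0} = 2
G(7) = mex{2,0,1} = 3
G(8) = mex{3,1,0} = 2
G_B(8) = 2.
Combined Grundy value = 3 ⊕ 2 = 1.
A winning move leaves total XOR = 0, i.e. changes one component's Grundy value g to g ⊕ X where X is the current total.
Stack A: need g' = 3⊕1 = 2. Options: 10−3→G=2, 10−6→G=1, 10−8→G=0. Hits: 1.
Stack B: need g' = 2⊕1 = 3. Options: 8−1→G=3, 8−5→G=1, 8−6→G=0. Hits: 1.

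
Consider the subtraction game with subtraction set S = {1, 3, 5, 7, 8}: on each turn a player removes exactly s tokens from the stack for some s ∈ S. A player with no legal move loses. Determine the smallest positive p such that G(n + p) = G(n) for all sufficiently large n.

G(0) = 0
G(1) = mex{0} = 1
G(2) = mex{1} = 0
G(3) = mex{0,0} = 1
G(4) = mex{1,1} = 0
G(5) = mex{0,0,0} = 1
G(6) = mex{1,1,1} = 0
G(7) = mex{0,0,0,0} = 1
G(8) = mex{1,1,1,1,0} = 2
G(9) = mex{2,0,0,0,1} = 3
G(10) = mex{3,1,1,1,0} = 2
G(11) = mex{2,2,0,0,1} = 3
G(12) = mex{3,3,1,1,0} = 2
G(13) = mex{2,2,2,0,1} = 3
G(14) = mex{3,3,3,1,0} = 2
G(15) = mex{2,2,2,2,1} = 0
G(16) = mex{0,3,3,3,2} = 1
G(17) = mex{1,2,2,2,3} = 0
G(18) = mex{0,0,3,3,2} = 1
G(19) = mex{1,1,2,2,3} = 0
G(20) = mex{0,0,0,3,2} = 1
G(21) = mex{1,1,1,2,3} = 0
G(22) = mex{0,0,0,0,2} = 1
G(23) = mex{1,1,1,1,0} = 2
G(24) = mex{2,0,0,0,1} = 3
G(25) = mex{3,1,1,1,0} = 2
G(26) = mex{2,2,0,0,1} = 3
G(27) = mex{3,3,1,1,0} = 2
G(28) = mex{2,2,2,0,1} = 3
G(29) = mex{3,3,3,1,0} = 2
G(30) = mex{2,2,2,2,1} = 0
G(31) = mex{0,3,3,3,2} = 1
G(n+15) = G(n) holds for n = 0,…,7 (a full window of length max(S) = 8), so the sequence is purely periodic with period 15.

15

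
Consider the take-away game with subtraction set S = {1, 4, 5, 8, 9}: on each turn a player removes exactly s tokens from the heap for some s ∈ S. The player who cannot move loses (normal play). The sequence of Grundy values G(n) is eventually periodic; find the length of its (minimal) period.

12

n :  0  1  2  3  4  5  6  7  8  9 10 11 12 13 14 15 16 17 18 19 20 21 22 23 24 25
G :  0  1  0  1  2  3  2  3  4  5  4  5  0  1  0  1  2  3  2  3  4  5  4  5  0  1
G(n+12) = G(n) holds for n = 0,…,8 (a full window of length max(S) = 9), so the sequence is purely periodic with period 12.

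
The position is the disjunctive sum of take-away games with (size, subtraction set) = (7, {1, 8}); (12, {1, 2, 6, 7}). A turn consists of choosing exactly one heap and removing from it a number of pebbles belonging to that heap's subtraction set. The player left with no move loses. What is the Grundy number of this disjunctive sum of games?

Heap A, S = {1, 8}:
n : 0 1 2 3 4 5 6 7
G : 0 1 0 1 0 1 0 1
G_A(7) = 1.
Heap B, S = {1, 2, 6, 7}:
n :  0  1  2  3  4  5  6  7  8  9 10 11 12
G :  0  1  2  0  1  2  3  4  0  1  2  0  1
G_B(12) = 1.
Combined Grundy value = 1 ⊕ 1 = 0.

0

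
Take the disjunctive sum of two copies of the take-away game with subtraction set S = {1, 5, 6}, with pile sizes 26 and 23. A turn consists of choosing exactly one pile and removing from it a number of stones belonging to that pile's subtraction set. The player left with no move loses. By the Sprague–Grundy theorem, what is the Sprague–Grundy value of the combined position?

1

All piles use S = {1, 5, 6}:
n :  0  1  2  3  4  5  6  7  8  9 10 11 12 13 14 15 16 17 18 19 20 21 22 23 24 25 26
G :  0  1  0  1  0  1  2  3  2  3  2  0  1  0  1  0  1  2  3  2  3  2  0  1  0  1  0
Pile A: G(26) = 0.
Pile B: G(23) = 1.
Combined Grundy value = 0 ⊕ 1 = 1.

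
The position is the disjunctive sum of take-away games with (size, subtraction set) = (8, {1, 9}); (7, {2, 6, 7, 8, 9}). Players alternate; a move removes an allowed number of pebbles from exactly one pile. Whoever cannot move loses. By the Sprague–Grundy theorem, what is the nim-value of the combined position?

Pile A, S = {1, 9}:
G(0) = 0
G(1) = mex{0} = 1
G(2) = mex{1} = 0
G(3) = mex{0} = 1
G(4) = mex{1} = 0
G(5) = mex{0} = 1
G(6) = mex{1} = 0
G(7) = mex{0} = 1
G(8) = mex{1} = 0
G_A(8) = 0.
Pile B, S = {2, 6, 7, 8, 9}:
n : 0 1 2 3 4 5 6 7
G : 0 0 1 1 0 0 1 1
G_B(7) = 1.
Combined Grundy value = 0 ⊕ 1 = 1.

1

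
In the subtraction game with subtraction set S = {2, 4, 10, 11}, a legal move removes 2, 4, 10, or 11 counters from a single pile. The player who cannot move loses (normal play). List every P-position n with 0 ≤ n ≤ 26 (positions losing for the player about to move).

0, 1, 6, 7, 13, 14, 19, 20, 26

G(0) = 0
G(1) = mex{} = 0
G(2) = mex{0} = 1
G(3) = mex{0} = 1
G(4) = mex{1,0} = 2
G(5) = mex{1,0} = 2
G(6) = mex{2,1} = 0
G(7) = mex{2,1} = 0
G(8) = mex{0,2} = 1
G(9) = mex{0,2} = 1
G(10) = mex{1,0,0} = 2
G(11) = mex{1,0,0,0} = 2
G(12) = mex{2,1,1,0} = 3
G(13) = mex{2,1,1,1} = 0
G(14) = mex{3,2,2,1} = 0
G(15) = mex{0,2,2,2} = 1
G(16) = mex{0,3,0,2} = 1
G(17) = mex{1,0,0,0} = 2
G(18) = mex{1,0,1,0} = 2
G(19) = mex{2,1,1,1} = 0
G(20) = mex{2,1,2,1} = 0
G(21) = mex{0,2,2,2} = 1
G(22) = mex{0,2,3,2} = 1
G(23) = mex{1,0,0,3} = 2
G(24) = mex{1,0,0,0} = 2
G(25) = mex{2,1,1,0} = 3
G(26) = mex{2,1,1,1} = 0
P-positions are exactly the n with G(n) = 0.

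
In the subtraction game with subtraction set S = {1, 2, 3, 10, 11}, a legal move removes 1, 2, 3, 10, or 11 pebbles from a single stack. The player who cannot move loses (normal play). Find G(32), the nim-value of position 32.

0

n :  0  1  2  3  4  5  6  7  8  9 10 11 12 13 14 15 16 17 18 19 20 21 22 23 24 25 26 27 28 29 30 31 32
G :  0  1  2  3  0  1  2  3  0  1  2  3  0  1  2  3  0  1  2  3  0  1  2  3  0  1  2  3  0  1  2  3  0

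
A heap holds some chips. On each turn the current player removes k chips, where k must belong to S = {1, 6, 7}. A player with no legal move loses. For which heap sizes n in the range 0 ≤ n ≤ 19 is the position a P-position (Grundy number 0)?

0, 2, 4, 12, 14, 16

G(0) = 0
G(1) = mex{0} = 1
G(2) = mex{1} = 0
G(3) = mex{0} = 1
G(4) = mex{1} = 0
G(5) = mex{0} = 1
G(6) = mex{1,0} = 2
G(7) = mex{2,1,0} = 3
G(8) = mex{3,0,1} = 2
G(9) = mex{2,1,0} = 3
G(10) = mex{3,0,1} = 2
G(11) = mex{2,1,0} = 3
G(12) = mex{3,2,1} = 0
G(13) = mex{0,3,2} = 1
G(14) = mex{1,2,3} = 0
G(15) = mex{0,3,2} = 1
G(16) = mex{1,2,3} = 0
G(17) = mex{0,3,2} = 1
G(18) = mex{1,0,3} = 2
G(19) = mex{2,1,0} = 3
P-positions are exactly the n with G(n) = 0.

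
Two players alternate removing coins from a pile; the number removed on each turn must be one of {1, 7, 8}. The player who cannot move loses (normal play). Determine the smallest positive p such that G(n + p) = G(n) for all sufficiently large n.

G(0) = 0
G(1) = mex{0} = 1
G(2) = mex{1} = 0
G(3) = mex{0} = 1
G(4) = mex{1} = 0
G(5) = mex{0} = 1
G(6) = mex{1} = 0
G(7) = mex{0,0} = 1
G(8) = mex{1,1,0} = 2
G(9) = mex{2,0,1} = 3
G(10) = mex{3,1,0} = 2
G(11) = mex{2,0,1} = 3
G(12) = mex{3,1,0} = 2
G(13) = mex{2,0,1} = 3
G(14) = mex{3,1,0} = 2
G(15) = mex{2,2,1} = 0
G(16) = mex{0,3,2} = 1
G(17) = mex{1,2,3} = 0
G(18) = mex{0,3,2} = 1
G(19) = mex{1,2,3} = 0
G(20) = mex{0,3,2} = 1
G(21) = mex{1,2,3} = 0
G(22) = mex{0,0,2} = 1
G(23) = mex{1,1,0} = 2
G(24) = mex{2,0,1} = 3
G(25) = mex{3,1,0} = 2
G(26) = mex{2,0,1} = 3
G(27) = mex{3,1,0} = 2
G(28) = mex{2,0,1} = 3
G(29) = mex{3,1,0} = 2
G(30) = mex{2,2,1} = 0
G(31) = mex{0,3,2} = 1
G(n+15) = G(n) holds for n = 0,…,7 (a full window of length max(S) = 8), so the sequence is purely periodic with period 15.

15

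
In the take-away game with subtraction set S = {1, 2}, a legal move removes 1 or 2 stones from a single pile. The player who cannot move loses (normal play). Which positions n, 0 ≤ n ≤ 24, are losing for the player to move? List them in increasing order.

0, 3, 6, 9, 12, 15, 18, 21, 24

G(0) = 0
G(1) = mex{0} = 1
G(2) = mex{1,0} = 2
G(3) = mex{2,1} = 0
G(4) = mex{0,2} = 1
G(5) = mex{1,0} = 2
G(6) = mex{2,1} = 0
G(7) = mex{0,2} = 1
G(8) = mex{1,0} = 2
G(9) = mex{2,1} = 0
G(10) = mex{0,2} = 1
G(11) = mex{1,0} = 2
G(12) = mex{2,1} = 0
G(13) = mex{0,2} = 1
G(14) = mex{1,0} = 2
G(15) = mex{2,1} = 0
G(16) = mex{0,2} = 1
G(17) = mex{1,0} = 2
G(18) = mex{2,1} = 0
G(19) = mex{0,2} = 1
G(20) = mex{1,0} = 2
G(21) = mex{2,1} = 0
G(22) = mex{0,2} = 1
G(23) = mex{1,0} = 2
G(24) = mex{2,1} = 0
P-positions are exactly the n with G(n) = 0.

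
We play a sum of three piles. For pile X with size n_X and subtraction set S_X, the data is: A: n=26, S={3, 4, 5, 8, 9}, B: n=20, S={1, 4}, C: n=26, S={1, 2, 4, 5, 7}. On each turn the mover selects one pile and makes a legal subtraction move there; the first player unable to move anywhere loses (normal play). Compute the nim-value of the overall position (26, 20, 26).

2

Pile A, S = {3, 4, 5, 8, 9}:
G(0) = 0
G(1) = mex{} = 0
G(2) = mex{} = 0
G(3) = mex{0} = 1
G(4) = mex{0,0} = 1
G(5) = mex{0,0,0} = 1
G(6) = mex{1,0,0} = 2
G(7) = mex{1,1,0} = 2
G(8) = mex{1,1,1,0} = 2
G(9) = mex{2,1,1,0,0} = 3
G(10) = mex{2,2,1,0,0} = 3
G(11) = mex{2,2,2,1,0} = 3
G(12) = mex{3,2,2,1,1} = 0
G(13) = mex{3,3,2,1,1} = 0
G(14) = mex{3,3,3,2,1} = 0
G(15) = mex{0,3,3,2,2} = 1
G(16) = mex{0,0,3,2,2} = 1
G(17) = mex{0,0,0,3,2} = 1
G(18) = mex{1,0,0,3,3} = 2
G(19) = mex{1,1,0,3,3} = 2
G(20) = mex{1,1,1,0,3} = 2
G(21) = mex{2,1,1,0,0} = 3
G(22) = mex{2,2,1,0,0} = 3
G(23) = mex{2,2,2,1,0} = 3
G(24) = mex{3,2,2,1,1} = 0
G(25) = mex{3,3,2,1,1} = 0
G(26) = mex{3,3,3,2,1} = 0
G_A(26) = 0.
Pile B, S = {1, 4}:
n :  0  1  2  3  4  5  6  7  8  9 10 11 12 13 14 15 16 17 18 19 20
G :  0  1  0  1  2  0  1  0  1  2  0  1  0  1  2  0  1  0  1  2  0
G_B(20) = 0.
Pile C, S = {1, 2, 4, 5, 7}:
G(0) = 0
G(1) = mex{0} = 1
G(2) = mex{1,0} = 2
G(3) = mex{2,1} = 0
G(4) = mex{0,2,0} = 1
G(5) = mex{1,0,1,0} = 2
G(6) = mex{2,1,2,1} = 0
G(7) = mex{0,2,0,2,0} = 1
G(8) = mex{1,0,1,0,1} = 2
G(9) = mex{2,1,2,1,2} = 0
G(10) = mex{0,2,0,2,0} = 1
G(11) = mex{1,0,1,0,1} = 2
G(12) = mex{2,1,2,1,2} = 0
G(13) = mex{0,2,0,2,0} = 1
G(14) = mex{1,0,1,0,1} = 2
G(15) = mex{2,1,2,1,2} = 0
G(16) = mex{0,2,0,2,0} = 1
G(17) = mex{1,0,1,0,1} = 2
G(18) = mex{2,1,2,1,2} = 0
G(19) = mex{0,2,0,2,0} = 1
G(20) = mex{1,0,1,0,1} = 2
G(21) = mex{2,1,2,1,2} = 0
G(22) = mex{0,2,0,2,0} = 1
G(23) = mex{1,0,1,0,1} = 2
G(24) = mex{2,1,2,1,2} = 0
G(25) = mex{0,2,0,2,0} = 1
G(26) = mex{1,0,1,0,1} = 2
G_C(26) = 2.
Combined Grundy value = 0 ⊕ 0 ⊕ 2 = 2.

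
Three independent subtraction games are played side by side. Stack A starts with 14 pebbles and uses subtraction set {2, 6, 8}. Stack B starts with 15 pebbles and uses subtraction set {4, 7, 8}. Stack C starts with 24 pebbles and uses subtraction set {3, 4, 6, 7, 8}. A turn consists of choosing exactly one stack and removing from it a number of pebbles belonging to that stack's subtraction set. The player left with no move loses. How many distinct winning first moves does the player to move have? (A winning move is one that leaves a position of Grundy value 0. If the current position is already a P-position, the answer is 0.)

Stack A, S = {2, 6, 8}:
n :  0  1  2  3  4  5  6  7  8  9 10 11 12 13 14
G :  0  0  1  1  0  0  1  1  2  2  3  3  2  2  0
G_A(14) = 0.
Stack B, S = {4, 7, 8}:
G(0) = 0
G(1) = mex{} = 0
G(2) = mex{} = 0
G(3) = mex{} = 0
G(4) = mex{0} = 1
G(5) = mex{0} = 1
G(6) = mex{0} = 1
G(7) = mex{0,0} = 1
G(8) = mex{1,0,0} = 2
G(9) = mex{1,0,0} = 2
G(10) = mex{1,0,0} = 2
G(11) = mex{1,1,0} = 2
G(12) = mex{2,1,1} = 0
G(13) = mex{2,1,1} = 0
G(14) = mex{2,1,1} = 0
G(15) = mex{2,2,1} = 0
G_B(15) = 0.
Stack C, S = {3, 4, 6, 7, 8}:
n :  0  1  2  3  4  5  6  7  8  9 10 11 12 13 14 15 16 17 18 19 20 21 22 23 24
G :  0  0  0  1  1  1  2  2  2  3  3  0  0  0  1  1  1  2  2  2  3  3  0  0  0
G_C(24) = 0.
Combined Grundy value = 0 ⊕ 0 ⊕ 0 = 0.
A winning move leaves total XOR = 0, i.e. changes one component's Grundy value g to g ⊕ X where X is the current total.
Stack A: target g' = 0⊕0 = 0, but every legal move changes the Grundy value (mex property), so 0 moves.
Stack B: target g' = 0⊕0 = 0, but every legal move changes the Grundy value (mex property), so 0 moves.
Stack C: target g' = 0⊕0 = 0, but every legal move changes the Grundy value (mex property), so 0 moves.

0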